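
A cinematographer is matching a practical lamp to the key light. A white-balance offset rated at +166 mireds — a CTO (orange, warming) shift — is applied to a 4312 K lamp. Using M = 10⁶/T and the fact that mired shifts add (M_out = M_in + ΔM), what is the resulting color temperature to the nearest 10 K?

M_in = 10⁶/4312 = 231.91 mireds.
M_out = 231.91 + (+166) = 397.91 mireds.
T_out = 10⁶/397.91 = 2513.1 K → 2510 K.

2510 K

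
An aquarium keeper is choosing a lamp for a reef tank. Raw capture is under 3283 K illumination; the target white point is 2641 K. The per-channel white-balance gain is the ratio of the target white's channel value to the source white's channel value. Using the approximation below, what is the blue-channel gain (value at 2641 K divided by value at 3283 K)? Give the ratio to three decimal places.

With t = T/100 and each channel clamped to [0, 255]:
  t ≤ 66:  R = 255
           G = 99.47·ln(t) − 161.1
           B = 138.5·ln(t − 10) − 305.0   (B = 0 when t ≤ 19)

0.643

At 3283 K (t = 32.83):
  B = 138.5·ln(32.83 − 10) − 305.0 = 138.5·ln 22.83 − 305.0 = 138.5·3.1281 − 305.0 = 128.238.
At 2641 K (t = 26.41):
  B = 138.5·ln(26.41 − 10) − 305.0 = 138.5·ln 16.41 − 305.0 = 138.5·2.7979 − 305.0 = 82.508.
Gain = 82.508 / 128.238 = 0.6434 → 0.643.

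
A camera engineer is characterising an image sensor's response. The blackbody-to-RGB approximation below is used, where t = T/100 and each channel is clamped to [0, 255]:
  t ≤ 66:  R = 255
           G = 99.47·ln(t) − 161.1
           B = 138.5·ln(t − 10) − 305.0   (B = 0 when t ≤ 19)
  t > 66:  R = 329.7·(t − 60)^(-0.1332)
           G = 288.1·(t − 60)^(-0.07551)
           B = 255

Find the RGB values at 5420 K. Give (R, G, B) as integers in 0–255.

t = 5420/100 = 54.2; the t ≤ 66 branch applies.
R = 255 by definition for t ≤ 66.
G = 99.47·ln 54.2 − 161.1 = 99.47·3.9927 − 161.1 = 236.052.
B = 138.5·ln(54.2 − 10) − 305.0 = 138.5·ln 44.2 − 305.0 = 138.5·3.7887 − 305.0 = 219.738.
Rounded: (255, 236, 220).

(255, 236, 220)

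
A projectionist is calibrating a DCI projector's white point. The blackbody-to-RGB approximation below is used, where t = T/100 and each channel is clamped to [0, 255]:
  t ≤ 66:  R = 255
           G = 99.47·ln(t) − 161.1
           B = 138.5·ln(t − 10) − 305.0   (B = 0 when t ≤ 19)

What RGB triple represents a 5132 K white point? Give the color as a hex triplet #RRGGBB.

#FFE7D2

t = 5132/100 = 51.32; the t ≤ 66 branch applies.
R = 255 by definition for t ≤ 66.
G = 99.47·ln 51.32 − 161.1 = 99.47·3.9381 − 161.1 = 230.621.
B = 138.5·ln(51.32 − 10) − 305.0 = 138.5·ln 41.32 − 305.0 = 138.5·3.7213 − 305.0 = 210.407.
Rounded: (255, 231, 210).
In hex: #FFE7D2.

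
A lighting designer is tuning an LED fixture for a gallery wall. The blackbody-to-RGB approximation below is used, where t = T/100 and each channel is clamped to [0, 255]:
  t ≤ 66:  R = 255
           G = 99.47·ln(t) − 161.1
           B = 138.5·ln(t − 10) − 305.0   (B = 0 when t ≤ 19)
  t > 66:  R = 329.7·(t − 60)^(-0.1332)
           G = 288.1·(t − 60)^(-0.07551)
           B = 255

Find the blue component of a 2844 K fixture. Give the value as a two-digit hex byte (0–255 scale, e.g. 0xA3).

t = 2844/100 = 28.44; the t ≤ 66 branch applies.
B = 138.5·ln(28.44 − 10) − 305.0 = 138.5·ln 18.44 − 305.0 = 138.5·2.9145 − 305.0 = 98.661.
Rounded: 99; in hex, 0x63.

0x63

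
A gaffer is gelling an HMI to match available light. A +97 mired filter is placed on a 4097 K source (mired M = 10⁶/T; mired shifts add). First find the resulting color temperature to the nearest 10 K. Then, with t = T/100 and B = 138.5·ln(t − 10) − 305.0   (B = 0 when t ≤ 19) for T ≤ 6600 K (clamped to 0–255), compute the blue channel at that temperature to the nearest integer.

105

M_in = 10⁶/4097 = 244.08; M_out = 244.08 + (+97) = 341.08.
T_out = 10⁶/341.08 = 2931.9 K → 2930 K; t = 29.3.
B = 138.5·ln(29.3 − 10) − 305.0 = 138.5·ln 19.3 − 305.0 = 138.5·2.9601 − 305.0 = 104.975.
Rounded: 105.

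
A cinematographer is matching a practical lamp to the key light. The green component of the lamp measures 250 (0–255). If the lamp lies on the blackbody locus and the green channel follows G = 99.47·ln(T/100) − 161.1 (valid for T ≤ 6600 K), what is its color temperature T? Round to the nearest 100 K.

ln t = (250 + 161.1) / 99.47 = 4.1329.
t = e^4.1329 = 62.359.
T = 100·t = 6236 K → 6200 K to the nearest 100 K.

6200 K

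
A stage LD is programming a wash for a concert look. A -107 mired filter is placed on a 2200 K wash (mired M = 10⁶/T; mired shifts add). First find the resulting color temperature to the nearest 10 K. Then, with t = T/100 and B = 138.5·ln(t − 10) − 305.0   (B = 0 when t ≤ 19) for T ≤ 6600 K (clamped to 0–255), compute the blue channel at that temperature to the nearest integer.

M_in = 10⁶/2200 = 454.55; M_out = 454.55 + (-107) = 347.55.
T_out = 10⁶/347.55 = 2877.3 K → 2880 K; t = 28.8.
B = 138.5·ln(28.8 − 10) − 305.0 = 138.5·ln 18.8 − 305.0 = 138.5·2.9339 − 305.0 = 101.339.
Rounded: 101.

101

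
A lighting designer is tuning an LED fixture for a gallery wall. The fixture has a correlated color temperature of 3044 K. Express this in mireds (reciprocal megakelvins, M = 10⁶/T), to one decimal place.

M = 10⁶ / 3044 = 328.515 → 328.5 mireds.

328.5 mireds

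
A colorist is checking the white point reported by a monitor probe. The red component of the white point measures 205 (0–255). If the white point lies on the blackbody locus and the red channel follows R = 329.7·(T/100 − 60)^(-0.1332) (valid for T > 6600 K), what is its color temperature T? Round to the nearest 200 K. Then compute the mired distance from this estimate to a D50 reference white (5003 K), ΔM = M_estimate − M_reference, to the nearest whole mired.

-96 mireds

(t − 60)^(-0.1332) = 205/329.7 = 0.62178.
t − 60 = 0.62178^(1/-0.1332) = 0.62178^(-7.508) = 35.423, so t = 95.423.
T = 100·t = 9542 K → 9600 K to the nearest 200 K.
M_estimate = 10⁶/9600 = 104.17; M_reference = 10⁶/5003 = 199.88.
ΔM = 104.17 − 199.88 = -95.71 → -96 mireds.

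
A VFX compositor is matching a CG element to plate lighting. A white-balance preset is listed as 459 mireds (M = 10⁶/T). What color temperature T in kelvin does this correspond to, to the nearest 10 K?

T = 10⁶ / 459 = 2178.65 K → 2180 K.

2180 K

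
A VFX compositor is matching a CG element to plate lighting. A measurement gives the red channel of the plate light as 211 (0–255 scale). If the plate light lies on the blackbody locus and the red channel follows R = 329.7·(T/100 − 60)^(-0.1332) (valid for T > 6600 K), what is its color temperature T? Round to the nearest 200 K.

8800 K

(t − 60)^(-0.1332) = 211/329.7 = 0.63998.
t − 60 = 0.63998^(1/-0.1332) = 0.63998^(-7.508) = 28.525, so t = 88.525.
T = 100·t = 8853 K → 8800 K to the nearest 200 K.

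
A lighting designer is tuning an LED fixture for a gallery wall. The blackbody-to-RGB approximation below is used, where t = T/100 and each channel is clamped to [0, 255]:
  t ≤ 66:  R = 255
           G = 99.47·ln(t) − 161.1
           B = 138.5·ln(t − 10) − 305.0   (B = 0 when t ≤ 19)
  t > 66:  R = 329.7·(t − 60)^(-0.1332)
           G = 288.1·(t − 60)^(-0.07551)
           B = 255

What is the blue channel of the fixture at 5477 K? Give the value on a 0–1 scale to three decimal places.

0.869

t = 5477/100 = 54.77; the t ≤ 66 branch applies.
B = 138.5·ln(54.77 − 10) − 305.0 = 138.5·ln 44.77 − 305.0 = 138.5·3.8015 − 305.0 = 221.513.
On a 0–1 scale: 221.513/255 = 0.8687 → 0.869.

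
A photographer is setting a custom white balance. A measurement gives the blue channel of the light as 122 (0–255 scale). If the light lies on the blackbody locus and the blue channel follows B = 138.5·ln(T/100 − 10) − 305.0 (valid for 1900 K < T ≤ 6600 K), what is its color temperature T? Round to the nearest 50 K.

3200 K

ln(t − 10) = (122 + 305.0) / 138.5 = 3.0830.
t − 10 = e^3.0830 = 21.824, so t = 31.824.
T = 100·t = 3182 K → 3200 K to the nearest 50 K.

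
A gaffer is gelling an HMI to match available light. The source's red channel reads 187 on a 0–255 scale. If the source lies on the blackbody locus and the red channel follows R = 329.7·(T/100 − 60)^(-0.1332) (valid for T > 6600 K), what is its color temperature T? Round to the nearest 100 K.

13100 K

(t − 60)^(-0.1332) = 187/329.7 = 0.56718.
t − 60 = 0.56718^(1/-0.1332) = 0.56718^(-7.508) = 70.620, so t = 130.620.
T = 100·t = 13062 K → 13100 K to the nearest 100 K.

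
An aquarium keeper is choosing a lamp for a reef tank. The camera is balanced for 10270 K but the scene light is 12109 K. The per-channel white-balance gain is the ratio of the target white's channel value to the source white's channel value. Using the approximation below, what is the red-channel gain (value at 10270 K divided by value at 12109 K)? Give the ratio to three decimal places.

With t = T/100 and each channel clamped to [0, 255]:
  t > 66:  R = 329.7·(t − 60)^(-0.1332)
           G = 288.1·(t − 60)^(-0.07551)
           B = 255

1.049

At 12109 K (t = 121.09):
  R = 329.7·(121.09 − 60)^(-0.1332) = 329.7·61.09^(-0.1332) = 329.7·0.57824 = 190.646.
At 10270 K (t = 102.7):
  R = 329.7·(102.7 − 60)^(-0.1332) = 329.7·42.7^(-0.1332) = 329.7·0.60649 = 199.961.
Gain = 199.961 / 190.646 = 1.0489 → 1.049.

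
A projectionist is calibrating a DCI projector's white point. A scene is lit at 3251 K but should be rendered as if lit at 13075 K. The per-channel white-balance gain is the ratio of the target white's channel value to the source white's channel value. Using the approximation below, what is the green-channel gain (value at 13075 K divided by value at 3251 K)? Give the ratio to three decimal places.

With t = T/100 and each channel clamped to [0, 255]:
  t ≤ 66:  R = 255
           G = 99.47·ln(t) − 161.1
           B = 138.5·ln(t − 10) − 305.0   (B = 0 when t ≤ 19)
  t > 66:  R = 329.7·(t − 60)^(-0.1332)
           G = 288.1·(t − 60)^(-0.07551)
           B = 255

At 3251 K (t = 32.51):
  G = 99.47·ln 32.51 − 161.1 = 99.47·3.4815 − 161.1 = 185.210.
At 13075 K (t = 130.75):
  G = 288.1·(130.75 − 60)^(-0.07551) = 288.1·70.75^(-0.07551) = 288.1·0.72498 = 208.867.
Gain = 208.867 / 185.210 = 1.1277 → 1.128.

1.128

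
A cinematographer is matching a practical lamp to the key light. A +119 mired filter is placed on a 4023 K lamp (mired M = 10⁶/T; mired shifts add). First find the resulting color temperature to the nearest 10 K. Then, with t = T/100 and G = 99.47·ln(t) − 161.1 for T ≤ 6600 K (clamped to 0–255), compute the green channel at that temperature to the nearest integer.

M_in = 10⁶/4023 = 248.57; M_out = 248.57 + (+119) = 367.57.
T_out = 10⁶/367.57 = 2720.6 K → 2720 K; t = 27.2.
G = 99.47·ln 27.2 − 161.1 = 99.47·3.3032 − 161.1 = 167.471.
Rounded: 167.

167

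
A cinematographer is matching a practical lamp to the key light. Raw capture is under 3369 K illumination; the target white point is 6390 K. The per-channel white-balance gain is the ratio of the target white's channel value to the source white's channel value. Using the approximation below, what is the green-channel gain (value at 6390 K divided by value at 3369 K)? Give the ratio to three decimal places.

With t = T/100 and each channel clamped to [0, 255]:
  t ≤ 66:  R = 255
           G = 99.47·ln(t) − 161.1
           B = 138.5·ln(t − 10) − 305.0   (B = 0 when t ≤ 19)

1.337

At 3369 K (t = 33.69):
  G = 99.47·ln 33.69 − 161.1 = 99.47·3.5172 − 161.1 = 188.756.
At 6390 K (t = 63.9):
  G = 99.47·ln 63.9 − 161.1 = 99.47·4.1573 − 161.1 = 252.429.
Gain = 252.429 / 188.756 = 1.3373 → 1.337.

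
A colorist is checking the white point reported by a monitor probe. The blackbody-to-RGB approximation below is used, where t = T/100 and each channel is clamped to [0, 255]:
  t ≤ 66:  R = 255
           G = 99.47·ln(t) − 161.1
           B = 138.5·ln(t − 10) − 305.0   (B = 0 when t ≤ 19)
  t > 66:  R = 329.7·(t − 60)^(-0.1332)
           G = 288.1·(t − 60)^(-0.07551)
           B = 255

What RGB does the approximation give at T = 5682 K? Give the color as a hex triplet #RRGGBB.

t = 5682/100 = 56.82; the t ≤ 66 branch applies.
R = 255 by definition for t ≤ 66.
G = 99.47·ln 56.82 − 161.1 = 99.47·4.0399 − 161.1 = 240.748.
B = 138.5·ln(56.82 − 10) − 305.0 = 138.5·ln 46.82 − 305.0 = 138.5·3.8463 − 305.0 = 227.714.
Rounded: (255, 241, 228).
In hex: #FFF1E4.

#FFF1E4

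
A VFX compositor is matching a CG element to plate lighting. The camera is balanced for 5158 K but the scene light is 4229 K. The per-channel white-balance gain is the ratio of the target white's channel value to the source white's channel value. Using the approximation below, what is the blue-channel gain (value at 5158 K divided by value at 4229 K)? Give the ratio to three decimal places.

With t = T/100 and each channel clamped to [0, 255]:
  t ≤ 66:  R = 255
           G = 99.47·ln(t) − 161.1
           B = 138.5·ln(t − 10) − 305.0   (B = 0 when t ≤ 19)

At 4229 K (t = 42.29):
  B = 138.5·ln(42.29 − 10) − 305.0 = 138.5·ln 32.29 − 305.0 = 138.5·3.4748 − 305.0 = 176.254.
At 5158 K (t = 51.58):
  B = 138.5·ln(51.58 − 10) − 305.0 = 138.5·ln 41.58 − 305.0 = 138.5·3.7276 − 305.0 = 211.275.
Gain = 211.275 / 176.254 = 1.1987 → 1.199.

1.199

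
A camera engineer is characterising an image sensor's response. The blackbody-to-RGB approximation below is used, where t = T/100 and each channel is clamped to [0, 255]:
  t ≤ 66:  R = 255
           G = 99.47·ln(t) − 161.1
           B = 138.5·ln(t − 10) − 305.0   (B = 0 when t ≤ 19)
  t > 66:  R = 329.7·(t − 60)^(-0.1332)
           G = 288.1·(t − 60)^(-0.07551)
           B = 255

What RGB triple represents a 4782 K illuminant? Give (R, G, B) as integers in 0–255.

(255, 224, 198)

t = 4782/100 = 47.82; the t ≤ 66 branch applies.
R = 255 by definition for t ≤ 66.
G = 99.47·ln 47.82 − 161.1 = 99.47·3.8674 − 161.1 = 223.595.
B = 138.5·ln(47.82 − 10) − 305.0 = 138.5·ln 37.82 − 305.0 = 138.5·3.6328 − 305.0 = 198.148.
Rounded: (255, 224, 198).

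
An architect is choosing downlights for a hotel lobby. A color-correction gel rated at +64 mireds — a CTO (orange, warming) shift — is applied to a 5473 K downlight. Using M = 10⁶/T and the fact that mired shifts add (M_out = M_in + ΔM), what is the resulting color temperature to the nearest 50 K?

M_in = 10⁶/5473 = 182.72 mireds.
M_out = 182.72 + (+64) = 246.72 mireds.
T_out = 10⁶/246.72 = 4053.3 K → 4050 K.

4050 K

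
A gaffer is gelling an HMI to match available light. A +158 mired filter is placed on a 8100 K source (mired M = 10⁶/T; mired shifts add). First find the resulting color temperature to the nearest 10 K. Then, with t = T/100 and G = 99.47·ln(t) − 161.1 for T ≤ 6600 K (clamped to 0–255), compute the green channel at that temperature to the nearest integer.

M_in = 10⁶/8100 = 123.46; M_out = 123.46 + (+158) = 281.46.
T_out = 10⁶/281.46 = 3552.9 K → 3550 K; t = 35.5.
G = 99.47·ln 35.5 − 161.1 = 99.47·3.5695 − 161.1 = 193.961.
Rounded: 194.

194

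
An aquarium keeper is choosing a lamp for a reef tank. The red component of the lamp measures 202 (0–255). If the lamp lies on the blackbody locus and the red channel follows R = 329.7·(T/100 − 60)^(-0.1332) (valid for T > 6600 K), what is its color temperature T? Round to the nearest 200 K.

(t − 60)^(-0.1332) = 202/329.7 = 0.61268.
t − 60 = 0.61268^(1/-0.1332) = 0.61268^(-7.508) = 39.569, so t = 99.569.
T = 100·t = 9957 K → 10000 K to the nearest 200 K.

10000 K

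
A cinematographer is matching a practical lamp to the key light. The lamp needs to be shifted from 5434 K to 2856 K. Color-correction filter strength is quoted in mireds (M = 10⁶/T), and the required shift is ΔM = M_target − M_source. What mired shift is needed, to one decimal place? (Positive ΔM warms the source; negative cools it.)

+166.1 mireds

M_source = 10⁶/5434 = 184.026; M_target = 10⁶/2856 = 350.140.
ΔM = 350.140 − 184.026 = 166.114 → +166.1 mireds, a warming shift.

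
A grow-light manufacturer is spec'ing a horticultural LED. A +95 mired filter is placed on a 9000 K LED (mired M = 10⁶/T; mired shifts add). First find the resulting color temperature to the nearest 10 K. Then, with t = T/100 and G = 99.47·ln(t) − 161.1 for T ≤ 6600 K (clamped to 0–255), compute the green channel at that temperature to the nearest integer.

M_in = 10⁶/9000 = 111.11; M_out = 111.11 + (+95) = 206.11.
T_out = 10⁶/206.11 = 4851.8 K → 4850 K; t = 48.5.
G = 99.47·ln 48.5 − 161.1 = 99.47·3.8816 − 161.1 = 224.999.
Rounded: 225.

225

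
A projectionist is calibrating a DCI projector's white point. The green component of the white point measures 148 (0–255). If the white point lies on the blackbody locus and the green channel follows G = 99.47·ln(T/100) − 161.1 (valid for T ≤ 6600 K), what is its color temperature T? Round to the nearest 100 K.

ln t = (148 + 161.1) / 99.47 = 3.1075.
t = e^3.1075 = 22.364.
T = 100·t = 2236 K → 2200 K to the nearest 100 K.

2200 K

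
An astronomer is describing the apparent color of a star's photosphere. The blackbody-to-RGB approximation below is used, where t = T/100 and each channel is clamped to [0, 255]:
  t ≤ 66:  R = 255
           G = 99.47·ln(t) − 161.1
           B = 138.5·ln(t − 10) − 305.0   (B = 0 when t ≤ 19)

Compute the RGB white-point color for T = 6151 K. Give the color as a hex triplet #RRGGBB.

#FFF9F1

t = 6151/100 = 61.51; the t ≤ 66 branch applies.
R = 255 by definition for t ≤ 66.
G = 99.47·ln 61.51 − 161.1 = 99.47·4.1192 − 161.1 = 248.637.
B = 138.5·ln(61.51 − 10) − 305.0 = 138.5·ln 51.51 − 305.0 = 138.5·3.9418 − 305.0 = 240.936.
Rounded: (255, 249, 241).
In hex: #FFF9F1.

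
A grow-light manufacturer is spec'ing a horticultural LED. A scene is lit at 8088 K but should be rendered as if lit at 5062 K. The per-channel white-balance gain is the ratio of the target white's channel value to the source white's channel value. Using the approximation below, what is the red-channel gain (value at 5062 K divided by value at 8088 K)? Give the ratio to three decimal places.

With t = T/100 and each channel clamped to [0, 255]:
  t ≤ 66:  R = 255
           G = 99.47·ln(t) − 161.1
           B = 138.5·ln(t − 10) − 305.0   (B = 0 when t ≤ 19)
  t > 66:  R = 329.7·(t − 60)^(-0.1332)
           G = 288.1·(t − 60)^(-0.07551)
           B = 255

1.159

At 8088 K (t = 80.88):
  R = 329.7·(80.88 − 60)^(-0.1332) = 329.7·20.88^(-0.1332) = 329.7·0.66713 = 219.953.
At 5062 K (t = 50.62):
  R = 255 by definition for t ≤ 66.
Gain = 255.000 / 219.953 = 1.1593 → 1.159.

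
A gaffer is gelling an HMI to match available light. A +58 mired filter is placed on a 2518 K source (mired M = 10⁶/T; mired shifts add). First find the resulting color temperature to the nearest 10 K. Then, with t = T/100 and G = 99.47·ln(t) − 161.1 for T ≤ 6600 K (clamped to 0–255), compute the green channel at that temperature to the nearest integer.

M_in = 10⁶/2518 = 397.14; M_out = 397.14 + (+58) = 455.14.
T_out = 10⁶/455.14 = 2197.1 K → 2200 K; t = 22.
G = 99.47·ln 22 − 161.1 = 99.47·3.0910 − 161.1 = 146.366.
Rounded: 146.

146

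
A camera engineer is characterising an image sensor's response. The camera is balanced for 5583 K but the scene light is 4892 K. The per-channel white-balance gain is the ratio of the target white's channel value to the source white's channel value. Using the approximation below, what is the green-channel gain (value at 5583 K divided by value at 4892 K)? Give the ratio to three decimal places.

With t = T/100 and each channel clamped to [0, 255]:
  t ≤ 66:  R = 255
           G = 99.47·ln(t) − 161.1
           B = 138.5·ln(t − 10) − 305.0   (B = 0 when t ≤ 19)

1.058

At 4892 K (t = 48.92):
  G = 99.47·ln 48.92 − 161.1 = 99.47·3.8902 − 161.1 = 225.857.
At 5583 K (t = 55.83):
  G = 99.47·ln 55.83 − 161.1 = 99.47·4.0223 − 161.1 = 238.999.
Gain = 238.999 / 225.857 = 1.0582 → 1.058.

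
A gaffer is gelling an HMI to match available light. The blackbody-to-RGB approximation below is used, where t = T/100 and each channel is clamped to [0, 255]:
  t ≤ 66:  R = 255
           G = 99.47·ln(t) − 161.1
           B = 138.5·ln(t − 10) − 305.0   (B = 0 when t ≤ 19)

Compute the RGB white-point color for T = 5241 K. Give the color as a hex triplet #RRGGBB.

t = 5241/100 = 52.41; the t ≤ 66 branch applies.
R = 255 by definition for t ≤ 66.
G = 99.47·ln 52.41 − 161.1 = 99.47·3.9591 − 161.1 = 232.711.
B = 138.5·ln(52.41 − 10) − 305.0 = 138.5·ln 42.41 − 305.0 = 138.5·3.7474 − 305.0 = 214.013.
Rounded: (255, 233, 214).
In hex: #FFE9D6.

#FFE9D6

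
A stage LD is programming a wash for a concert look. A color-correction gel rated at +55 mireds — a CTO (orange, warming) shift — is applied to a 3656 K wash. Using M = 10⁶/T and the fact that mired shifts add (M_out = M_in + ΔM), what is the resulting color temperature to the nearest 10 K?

3040 K

M_in = 10⁶/3656 = 273.52 mireds.
M_out = 273.52 + (+55) = 328.52 mireds.
T_out = 10⁶/328.52 = 3043.9 K → 3040 K.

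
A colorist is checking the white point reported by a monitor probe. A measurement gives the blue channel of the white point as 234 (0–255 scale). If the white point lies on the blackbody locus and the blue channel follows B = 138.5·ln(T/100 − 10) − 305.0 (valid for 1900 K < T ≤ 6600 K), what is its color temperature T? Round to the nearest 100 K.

ln(t − 10) = (234 + 305.0) / 138.5 = 3.8917.
t − 10 = e^3.8917 = 48.994, so t = 58.994.
T = 100·t = 5899 K → 5900 K to the nearest 100 K.

5900 K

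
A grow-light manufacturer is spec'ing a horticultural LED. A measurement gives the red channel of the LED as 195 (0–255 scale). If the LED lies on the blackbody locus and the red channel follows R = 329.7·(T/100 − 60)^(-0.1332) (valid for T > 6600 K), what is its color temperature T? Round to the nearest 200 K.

11200 K

(t − 60)^(-0.1332) = 195/329.7 = 0.59145.
t − 60 = 0.59145^(1/-0.1332) = 0.59145^(-7.508) = 51.564, so t = 111.564.
T = 100·t = 11156 K → 11200 K to the nearest 200 K.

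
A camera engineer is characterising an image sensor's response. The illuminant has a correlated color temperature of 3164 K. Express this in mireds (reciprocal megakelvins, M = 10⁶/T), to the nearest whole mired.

316 mireds

M = 10⁶ / 3164 = 316.056 → 316 mireds.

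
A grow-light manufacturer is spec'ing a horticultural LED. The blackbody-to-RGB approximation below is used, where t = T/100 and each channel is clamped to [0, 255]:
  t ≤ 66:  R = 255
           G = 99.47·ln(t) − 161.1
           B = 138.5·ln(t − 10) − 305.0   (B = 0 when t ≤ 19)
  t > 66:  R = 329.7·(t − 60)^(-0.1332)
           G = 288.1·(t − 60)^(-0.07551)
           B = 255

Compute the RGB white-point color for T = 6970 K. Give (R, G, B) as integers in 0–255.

t = 6970/100 = 69.7; the t > 66 branch applies.
R = 329.7·(69.7 − 60)^(-0.1332) = 329.7·9.7^(-0.1332) = 329.7·0.73886 = 243.602.
G = 288.1·(69.7 − 60)^(-0.07551) = 288.1·9.7^(-0.07551) = 288.1·0.84234 = 242.679.
B = 255 by definition for t > 66.
Rounded: (244, 243, 255).

(244, 243, 255)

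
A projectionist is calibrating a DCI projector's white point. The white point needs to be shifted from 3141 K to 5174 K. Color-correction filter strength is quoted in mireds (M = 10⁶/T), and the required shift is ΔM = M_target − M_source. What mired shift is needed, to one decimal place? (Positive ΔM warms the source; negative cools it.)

-125.1 mireds

M_source = 10⁶/3141 = 318.370; M_target = 10⁶/5174 = 193.274.
ΔM = 193.274 − 318.370 = -125.096 → -125.1 mireds, a cooling shift.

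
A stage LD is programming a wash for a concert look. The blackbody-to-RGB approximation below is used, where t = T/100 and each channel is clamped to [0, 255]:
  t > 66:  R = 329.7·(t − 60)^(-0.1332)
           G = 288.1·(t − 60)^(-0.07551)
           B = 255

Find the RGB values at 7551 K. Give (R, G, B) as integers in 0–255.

(229, 234, 255)

t = 7551/100 = 75.51; the t > 66 branch applies.
R = 329.7·(75.51 − 60)^(-0.1332) = 329.7·15.51^(-0.1332) = 329.7·0.69408 = 228.839.
G = 288.1·(75.51 − 60)^(-0.07551) = 288.1·15.51^(-0.07551) = 288.1·0.81301 = 234.229.
B = 255 by definition for t > 66.
Rounded: (229, 234, 255).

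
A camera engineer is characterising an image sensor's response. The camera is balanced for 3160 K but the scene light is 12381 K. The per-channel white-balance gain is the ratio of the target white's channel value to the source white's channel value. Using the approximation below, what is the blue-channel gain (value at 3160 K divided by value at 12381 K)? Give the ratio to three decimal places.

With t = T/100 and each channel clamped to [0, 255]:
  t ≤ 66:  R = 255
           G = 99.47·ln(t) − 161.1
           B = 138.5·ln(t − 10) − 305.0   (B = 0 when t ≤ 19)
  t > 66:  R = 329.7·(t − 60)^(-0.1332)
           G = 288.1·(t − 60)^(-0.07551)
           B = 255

0.473

At 12381 K (t = 123.81):
  B = 255 by definition for t > 66.
At 3160 K (t = 31.6):
  B = 138.5·ln(31.6 − 10) − 305.0 = 138.5·ln 21.6 − 305.0 = 138.5·3.0727 − 305.0 = 120.568.
Gain = 120.568 / 255.000 = 0.4728 → 0.473.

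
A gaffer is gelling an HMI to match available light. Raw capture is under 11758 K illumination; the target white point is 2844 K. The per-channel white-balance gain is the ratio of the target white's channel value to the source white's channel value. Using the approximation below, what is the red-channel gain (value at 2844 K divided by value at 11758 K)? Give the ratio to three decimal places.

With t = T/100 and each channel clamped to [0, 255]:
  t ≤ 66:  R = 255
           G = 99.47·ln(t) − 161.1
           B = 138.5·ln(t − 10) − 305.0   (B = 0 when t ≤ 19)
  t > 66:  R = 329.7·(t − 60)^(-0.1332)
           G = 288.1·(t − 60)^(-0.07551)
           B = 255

1.327

At 11758 K (t = 117.58):
  R = 329.7·(117.58 − 60)^(-0.1332) = 329.7·57.58^(-0.1332) = 329.7·0.58282 = 192.155.
At 2844 K (t = 28.44):
  R = 255 by definition for t ≤ 66.
Gain = 255.000 / 192.155 = 1.3271 → 1.327.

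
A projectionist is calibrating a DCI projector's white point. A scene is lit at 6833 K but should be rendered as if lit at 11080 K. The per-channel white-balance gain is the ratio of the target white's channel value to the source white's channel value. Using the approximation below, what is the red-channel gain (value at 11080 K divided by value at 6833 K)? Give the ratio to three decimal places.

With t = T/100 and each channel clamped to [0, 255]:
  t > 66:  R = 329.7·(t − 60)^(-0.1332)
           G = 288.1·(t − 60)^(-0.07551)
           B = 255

0.786

At 6833 K (t = 68.33):
  R = 329.7·(68.33 − 60)^(-0.1332) = 329.7·8.33^(-0.1332) = 329.7·0.75400 = 248.593.
At 11080 K (t = 110.8):
  R = 329.7·(110.8 − 60)^(-0.1332) = 329.7·50.8^(-0.1332) = 329.7·0.59262 = 195.388.
Gain = 195.388 / 248.593 = 0.7860 → 0.786.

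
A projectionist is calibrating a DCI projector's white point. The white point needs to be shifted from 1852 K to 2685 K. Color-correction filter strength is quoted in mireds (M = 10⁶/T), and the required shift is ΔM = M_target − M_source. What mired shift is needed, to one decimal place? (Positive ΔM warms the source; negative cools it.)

-167.5 mireds

M_source = 10⁶/1852 = 539.957; M_target = 10⁶/2685 = 372.439.
ΔM = 372.439 − 539.957 = -167.517 → -167.5 mireds, a cooling shift.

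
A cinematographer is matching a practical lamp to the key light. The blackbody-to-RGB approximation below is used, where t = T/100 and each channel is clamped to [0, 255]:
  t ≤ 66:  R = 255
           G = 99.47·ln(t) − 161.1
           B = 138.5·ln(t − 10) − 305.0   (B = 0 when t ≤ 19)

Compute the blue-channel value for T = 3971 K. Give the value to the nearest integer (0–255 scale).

165

t = 3971/100 = 39.71; the t ≤ 66 branch applies.
B = 138.5·ln(39.71 − 10) − 305.0 = 138.5·ln 29.71 − 305.0 = 138.5·3.3915 − 305.0 = 164.720.
Rounded: 165.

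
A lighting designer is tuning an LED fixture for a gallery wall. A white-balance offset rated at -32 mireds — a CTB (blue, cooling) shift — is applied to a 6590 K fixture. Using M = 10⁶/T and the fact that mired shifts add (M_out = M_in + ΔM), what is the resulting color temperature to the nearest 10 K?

M_in = 10⁶/6590 = 151.75 mireds.
M_out = 151.75 + (-32) = 119.75 mireds.
T_out = 10⁶/119.75 = 8351.1 K → 8350 K.

8350 K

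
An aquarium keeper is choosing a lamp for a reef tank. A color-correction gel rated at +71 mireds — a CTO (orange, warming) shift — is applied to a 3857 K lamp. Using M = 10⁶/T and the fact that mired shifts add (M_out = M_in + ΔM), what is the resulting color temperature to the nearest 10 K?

M_in = 10⁶/3857 = 259.27 mireds.
M_out = 259.27 + (+71) = 330.27 mireds.
T_out = 10⁶/330.27 = 3027.8 K → 3030 K.

3030 K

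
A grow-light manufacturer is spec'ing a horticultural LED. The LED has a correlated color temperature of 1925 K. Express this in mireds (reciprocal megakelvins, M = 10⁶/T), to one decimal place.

519.5 mireds

M = 10⁶ / 1925 = 519.481 → 519.5 mireds.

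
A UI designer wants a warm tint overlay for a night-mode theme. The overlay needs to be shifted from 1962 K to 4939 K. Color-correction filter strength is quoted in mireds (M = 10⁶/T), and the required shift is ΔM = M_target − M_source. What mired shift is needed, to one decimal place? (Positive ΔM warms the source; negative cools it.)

-307.2 mireds

M_source = 10⁶/1962 = 509.684; M_target = 10⁶/4939 = 202.470.
ΔM = 202.470 − 509.684 = -307.214 → -307.2 mireds, a cooling shift.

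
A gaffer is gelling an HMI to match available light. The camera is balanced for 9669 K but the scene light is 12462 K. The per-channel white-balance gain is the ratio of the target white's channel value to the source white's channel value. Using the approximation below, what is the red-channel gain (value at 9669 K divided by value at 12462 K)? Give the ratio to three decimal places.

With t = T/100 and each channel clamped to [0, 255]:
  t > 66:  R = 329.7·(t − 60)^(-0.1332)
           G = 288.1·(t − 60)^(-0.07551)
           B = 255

At 12462 K (t = 124.62):
  R = 329.7·(124.62 − 60)^(-0.1332) = 329.7·64.62^(-0.1332) = 329.7·0.57393 = 189.225.
At 9669 K (t = 96.69):
  R = 329.7·(96.69 − 60)^(-0.1332) = 329.7·36.69^(-0.1332) = 329.7·0.61887 = 204.043.
Gain = 204.043 / 189.225 = 1.0783 → 1.078.

1.078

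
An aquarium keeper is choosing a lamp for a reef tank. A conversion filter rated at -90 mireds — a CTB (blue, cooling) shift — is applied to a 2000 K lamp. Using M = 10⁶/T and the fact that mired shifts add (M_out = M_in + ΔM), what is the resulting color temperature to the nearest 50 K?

2450 K

M_in = 10⁶/2000 = 500.00 mireds.
M_out = 500.00 + (-90) = 410.00 mireds.
T_out = 10⁶/410.00 = 2439.0 K → 2450 K.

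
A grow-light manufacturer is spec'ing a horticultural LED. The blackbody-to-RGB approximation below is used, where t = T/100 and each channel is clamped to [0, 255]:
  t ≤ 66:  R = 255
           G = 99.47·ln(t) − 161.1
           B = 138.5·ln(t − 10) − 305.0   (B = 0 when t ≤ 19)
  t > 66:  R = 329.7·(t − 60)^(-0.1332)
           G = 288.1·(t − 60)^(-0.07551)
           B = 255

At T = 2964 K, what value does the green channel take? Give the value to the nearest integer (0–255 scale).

176

t = 2964/100 = 29.64; the t ≤ 66 branch applies.
G = 99.47·ln 29.64 − 161.1 = 99.47·3.3891 − 161.1 = 176.016.
Rounded: 176.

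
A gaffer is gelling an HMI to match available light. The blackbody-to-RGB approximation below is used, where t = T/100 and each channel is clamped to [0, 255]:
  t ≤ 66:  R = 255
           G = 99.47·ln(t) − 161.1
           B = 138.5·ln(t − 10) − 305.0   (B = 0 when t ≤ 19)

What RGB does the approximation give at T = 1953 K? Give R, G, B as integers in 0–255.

t = 1953/100 = 19.53; the t ≤ 66 branch applies.
R = 255 by definition for t ≤ 66.
G = 99.47·ln 19.53 − 161.1 = 99.47·2.9720 − 161.1 = 134.520.
B = 138.5·ln(19.53 − 10) − 305.0 = 138.5·ln 9.53 − 305.0 = 138.5·2.2544 − 305.0 = 7.241.
Rounded: (255, 135, 7).

R=255, G=135, B=7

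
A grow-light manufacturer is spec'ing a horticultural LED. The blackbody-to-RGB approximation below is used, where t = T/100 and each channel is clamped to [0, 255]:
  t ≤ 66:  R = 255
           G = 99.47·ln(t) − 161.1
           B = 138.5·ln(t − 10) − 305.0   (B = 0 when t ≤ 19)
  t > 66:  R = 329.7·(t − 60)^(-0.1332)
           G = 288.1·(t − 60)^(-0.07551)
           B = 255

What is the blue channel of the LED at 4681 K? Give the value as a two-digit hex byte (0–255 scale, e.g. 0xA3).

0xC2

t = 4681/100 = 46.81; the t ≤ 66 branch applies.
B = 138.5·ln(46.81 − 10) − 305.0 = 138.5·ln 36.81 − 305.0 = 138.5·3.6058 − 305.0 = 194.399.
Rounded: 194; in hex, 0xC2.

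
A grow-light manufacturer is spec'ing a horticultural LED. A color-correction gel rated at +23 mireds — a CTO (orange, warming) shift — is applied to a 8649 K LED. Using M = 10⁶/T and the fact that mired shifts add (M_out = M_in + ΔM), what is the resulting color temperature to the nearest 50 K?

M_in = 10⁶/8649 = 115.62 mireds.
M_out = 115.62 + (+23) = 138.62 mireds.
T_out = 10⁶/138.62 = 7214.0 K → 7200 K.

7200 K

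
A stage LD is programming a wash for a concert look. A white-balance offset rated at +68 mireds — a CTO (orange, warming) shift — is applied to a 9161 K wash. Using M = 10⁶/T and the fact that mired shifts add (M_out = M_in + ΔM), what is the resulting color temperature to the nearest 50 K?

5650 K

M_in = 10⁶/9161 = 109.16 mireds.
M_out = 109.16 + (+68) = 177.16 mireds.
T_out = 10⁶/177.16 = 5644.7 K → 5650 K.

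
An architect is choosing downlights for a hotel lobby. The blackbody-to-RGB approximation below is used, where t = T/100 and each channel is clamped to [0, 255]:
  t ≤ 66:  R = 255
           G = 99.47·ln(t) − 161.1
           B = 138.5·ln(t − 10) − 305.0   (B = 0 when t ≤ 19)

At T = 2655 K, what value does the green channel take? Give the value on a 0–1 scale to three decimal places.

0.647

t = 2655/100 = 26.55; the t ≤ 66 branch applies.
G = 99.47·ln 26.55 − 161.1 = 99.47·3.2790 − 161.1 = 165.065.
On a 0–1 scale: 165.065/255 = 0.6473 → 0.647.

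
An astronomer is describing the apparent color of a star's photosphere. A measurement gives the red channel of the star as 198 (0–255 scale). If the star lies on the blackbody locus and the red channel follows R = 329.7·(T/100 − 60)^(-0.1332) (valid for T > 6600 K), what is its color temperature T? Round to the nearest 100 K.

(t − 60)^(-0.1332) = 198/329.7 = 0.60055.
t − 60 = 0.60055^(1/-0.1332) = 0.60055^(-7.508) = 45.980, so t = 105.980.
T = 100·t = 10598 K → 10600 K to the nearest 100 K.

10600 K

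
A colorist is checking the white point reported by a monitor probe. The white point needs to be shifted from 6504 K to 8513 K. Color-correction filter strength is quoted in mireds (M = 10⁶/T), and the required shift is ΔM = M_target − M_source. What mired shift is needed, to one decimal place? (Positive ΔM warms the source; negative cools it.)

-36.3 mireds

M_source = 10⁶/6504 = 153.752; M_target = 10⁶/8513 = 117.467.
ΔM = 117.467 − 153.752 = -36.284 → -36.3 mireds, a cooling shift.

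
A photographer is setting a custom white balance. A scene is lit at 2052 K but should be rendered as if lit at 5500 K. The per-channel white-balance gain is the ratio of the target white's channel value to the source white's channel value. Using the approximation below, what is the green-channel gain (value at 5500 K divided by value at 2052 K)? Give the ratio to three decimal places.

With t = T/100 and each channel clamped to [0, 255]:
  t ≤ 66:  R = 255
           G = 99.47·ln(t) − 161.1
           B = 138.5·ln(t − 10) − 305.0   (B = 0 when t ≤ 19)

1.703

At 2052 K (t = 20.52):
  G = 99.47·ln 20.52 − 161.1 = 99.47·3.0214 − 161.1 = 139.439.
At 5500 K (t = 55):
  G = 99.47·ln 55 − 161.1 = 99.47·4.0073 − 161.1 = 237.509.
Gain = 237.509 / 139.439 = 1.7033 → 1.703.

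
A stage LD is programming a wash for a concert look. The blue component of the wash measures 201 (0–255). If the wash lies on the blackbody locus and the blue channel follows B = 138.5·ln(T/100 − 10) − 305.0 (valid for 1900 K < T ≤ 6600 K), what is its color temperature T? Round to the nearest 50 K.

4850 K

ln(t − 10) = (201 + 305.0) / 138.5 = 3.6534.
t − 10 = e^3.6534 = 38.607, so t = 48.607.
T = 100·t = 4861 K → 4850 K to the nearest 50 K.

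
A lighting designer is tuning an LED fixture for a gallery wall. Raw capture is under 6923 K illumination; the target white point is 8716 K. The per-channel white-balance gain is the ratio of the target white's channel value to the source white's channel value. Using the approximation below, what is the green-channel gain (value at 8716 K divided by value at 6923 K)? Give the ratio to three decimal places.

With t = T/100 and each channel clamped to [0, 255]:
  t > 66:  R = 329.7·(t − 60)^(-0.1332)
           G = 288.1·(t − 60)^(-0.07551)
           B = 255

0.922

At 6923 K (t = 69.23):
  G = 288.1·(69.23 − 60)^(-0.07551) = 288.1·9.23^(-0.07551) = 288.1·0.84551 = 243.591.
At 8716 K (t = 87.16):
  G = 288.1·(87.16 − 60)^(-0.07551) = 288.1·27.16^(-0.07551) = 288.1·0.77933 = 224.526.
Gain = 224.526 / 243.591 = 0.9217 → 0.922.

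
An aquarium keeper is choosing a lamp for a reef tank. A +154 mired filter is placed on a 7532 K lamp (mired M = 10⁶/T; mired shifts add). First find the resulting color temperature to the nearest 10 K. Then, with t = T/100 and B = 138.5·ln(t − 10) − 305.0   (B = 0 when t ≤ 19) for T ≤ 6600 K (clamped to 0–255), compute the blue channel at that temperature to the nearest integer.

M_in = 10⁶/7532 = 132.77; M_out = 132.77 + (+154) = 286.77.
T_out = 10⁶/286.77 = 3487.2 K → 3490 K; t = 34.9.
B = 138.5·ln(34.9 − 10) − 305.0 = 138.5·ln 24.9 − 305.0 = 138.5·3.2149 − 305.0 = 140.259.
Rounded: 140.

140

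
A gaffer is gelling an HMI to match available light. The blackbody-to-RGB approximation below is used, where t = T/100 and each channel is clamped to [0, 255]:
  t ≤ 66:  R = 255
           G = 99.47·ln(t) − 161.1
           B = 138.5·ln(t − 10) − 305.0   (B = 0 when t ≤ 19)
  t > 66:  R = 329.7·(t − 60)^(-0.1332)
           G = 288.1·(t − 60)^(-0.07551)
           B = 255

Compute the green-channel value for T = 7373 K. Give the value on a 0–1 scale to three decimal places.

0.927

t = 7373/100 = 73.73; the t > 66 branch applies.
G = 288.1·(73.73 − 60)^(-0.07551) = 288.1·13.73^(-0.07551) = 288.1·0.82053 = 236.395.
On a 0–1 scale: 236.395/255 = 0.9270 → 0.927.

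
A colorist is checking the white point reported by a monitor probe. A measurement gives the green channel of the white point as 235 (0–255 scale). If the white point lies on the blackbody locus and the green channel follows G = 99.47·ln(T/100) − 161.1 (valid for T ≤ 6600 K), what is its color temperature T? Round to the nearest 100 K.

ln t = (235 + 161.1) / 99.47 = 3.9821.
t = e^3.9821 = 53.630.
T = 100·t = 5363 K → 5400 K to the nearest 100 K.

5400 K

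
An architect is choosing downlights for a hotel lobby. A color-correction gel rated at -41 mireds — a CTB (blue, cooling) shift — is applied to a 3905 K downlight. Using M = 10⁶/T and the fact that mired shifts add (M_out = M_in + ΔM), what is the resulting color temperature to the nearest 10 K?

M_in = 10⁶/3905 = 256.08 mireds.
M_out = 256.08 + (-41) = 215.08 mireds.
T_out = 10⁶/215.08 = 4649.4 K → 4650 K.

4650 K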